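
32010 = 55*582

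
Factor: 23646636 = 2^2*3^2*13^1 * 50527^1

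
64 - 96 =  - 32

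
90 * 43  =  3870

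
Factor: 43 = 43^1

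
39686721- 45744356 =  - 6057635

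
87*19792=1721904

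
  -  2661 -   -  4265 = 1604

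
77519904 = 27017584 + 50502320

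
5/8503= 5/8503 = 0.00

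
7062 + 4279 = 11341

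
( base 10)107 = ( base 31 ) 3E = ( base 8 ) 153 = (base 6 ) 255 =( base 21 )52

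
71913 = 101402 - 29489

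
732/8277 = 244/2759 =0.09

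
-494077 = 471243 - 965320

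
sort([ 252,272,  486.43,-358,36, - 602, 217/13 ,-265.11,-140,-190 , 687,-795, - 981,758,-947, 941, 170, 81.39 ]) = [ - 981,-947, - 795,-602,-358, - 265.11, - 190, - 140,  217/13,36, 81.39,170, 252, 272, 486.43,687,758, 941 ]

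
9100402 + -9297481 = -197079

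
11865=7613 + 4252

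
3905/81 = 3905/81= 48.21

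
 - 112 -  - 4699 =4587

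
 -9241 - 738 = - 9979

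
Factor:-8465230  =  -2^1*5^1*37^1*137^1*167^1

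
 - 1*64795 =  - 64795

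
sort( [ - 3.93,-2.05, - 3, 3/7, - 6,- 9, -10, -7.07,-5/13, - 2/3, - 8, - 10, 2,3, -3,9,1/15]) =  [ -10,-10,-9,-8,-7.07, - 6,  -  3.93,-3,-3,-2.05, - 2/3,-5/13, 1/15,3/7, 2, 3,9]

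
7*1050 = 7350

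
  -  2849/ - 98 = 29 + 1/14 = 29.07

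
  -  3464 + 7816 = 4352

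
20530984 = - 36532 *( - 562 )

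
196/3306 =98/1653 = 0.06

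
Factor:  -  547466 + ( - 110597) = -7^1 * 94009^1=-  658063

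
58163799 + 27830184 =85993983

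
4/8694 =2/4347 = 0.00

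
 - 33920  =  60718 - 94638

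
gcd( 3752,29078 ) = 938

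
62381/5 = 62381/5 = 12476.20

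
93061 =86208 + 6853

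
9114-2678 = 6436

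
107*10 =1070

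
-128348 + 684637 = 556289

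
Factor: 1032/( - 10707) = -8/83 = - 2^3*83^( - 1 )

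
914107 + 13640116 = 14554223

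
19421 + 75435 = 94856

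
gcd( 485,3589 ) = 97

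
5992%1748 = 748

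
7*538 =3766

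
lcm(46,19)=874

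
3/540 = 1/180 = 0.01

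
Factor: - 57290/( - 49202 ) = 85/73 = 5^1*17^1 * 73^( - 1)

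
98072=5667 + 92405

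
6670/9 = 741 + 1/9 = 741.11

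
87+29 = 116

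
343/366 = 343/366 = 0.94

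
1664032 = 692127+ 971905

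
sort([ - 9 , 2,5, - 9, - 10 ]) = [ - 10, - 9, - 9,2,5]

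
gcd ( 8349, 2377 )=1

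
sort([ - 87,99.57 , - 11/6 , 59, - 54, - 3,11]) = [ - 87 , - 54,-3, - 11/6,11,59,99.57 ] 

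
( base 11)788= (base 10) 943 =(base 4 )32233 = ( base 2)1110101111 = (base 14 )4B5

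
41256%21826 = 19430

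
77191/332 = 77191/332 = 232.50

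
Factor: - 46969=-13^1*3613^1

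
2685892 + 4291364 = 6977256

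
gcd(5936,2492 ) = 28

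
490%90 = 40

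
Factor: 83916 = 2^2 *3^4*7^1*37^1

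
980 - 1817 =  - 837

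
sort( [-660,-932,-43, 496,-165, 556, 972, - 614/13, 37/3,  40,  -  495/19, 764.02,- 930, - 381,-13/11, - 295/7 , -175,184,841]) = [-932, - 930,  -  660,-381,  -  175,-165,  -  614/13 ,-43,-295/7, - 495/19, - 13/11, 37/3,40,184,496, 556,  764.02,  841,972 ] 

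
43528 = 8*5441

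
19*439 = 8341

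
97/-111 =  - 1+14/111=- 0.87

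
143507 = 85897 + 57610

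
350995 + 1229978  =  1580973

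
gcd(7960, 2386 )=2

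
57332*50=2866600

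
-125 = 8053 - 8178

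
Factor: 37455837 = 3^1*41^1*71^1 * 4289^1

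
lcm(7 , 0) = 0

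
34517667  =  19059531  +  15458136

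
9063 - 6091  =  2972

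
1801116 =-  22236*( - 81)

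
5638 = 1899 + 3739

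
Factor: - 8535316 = -2^2*149^1*14321^1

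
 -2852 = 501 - 3353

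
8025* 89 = 714225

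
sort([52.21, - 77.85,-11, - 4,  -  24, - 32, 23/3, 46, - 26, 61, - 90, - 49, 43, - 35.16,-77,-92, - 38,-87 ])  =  [ - 92, - 90, - 87, - 77.85  , - 77, - 49, - 38,-35.16 , - 32, - 26, - 24, - 11 , -4,23/3 , 43, 46, 52.21, 61 ] 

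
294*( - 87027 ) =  - 25585938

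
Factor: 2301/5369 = 3^1*7^( - 1 )  =  3/7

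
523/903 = 523/903 =0.58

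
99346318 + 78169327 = 177515645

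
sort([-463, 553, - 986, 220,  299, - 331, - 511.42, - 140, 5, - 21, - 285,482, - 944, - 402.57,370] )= [ - 986, - 944 , - 511.42, - 463, - 402.57, - 331, - 285, - 140, - 21,5, 220,299,370, 482,553 ] 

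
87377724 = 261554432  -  174176708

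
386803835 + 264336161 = 651139996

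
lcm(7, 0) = 0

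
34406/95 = 362+16/95 = 362.17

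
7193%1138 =365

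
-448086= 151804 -599890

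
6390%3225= 3165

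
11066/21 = 526 +20/21=526.95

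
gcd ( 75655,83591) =1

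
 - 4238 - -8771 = 4533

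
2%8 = 2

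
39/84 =13/28 = 0.46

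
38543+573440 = 611983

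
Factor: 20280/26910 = 2^2*3^( - 1)*13^1*  23^( -1) = 52/69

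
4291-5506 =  - 1215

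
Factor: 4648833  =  3^6*7^1 * 911^1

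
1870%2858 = 1870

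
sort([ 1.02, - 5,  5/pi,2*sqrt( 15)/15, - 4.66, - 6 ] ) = [ - 6, - 5 , - 4.66,2 * sqrt(15)/15, 1.02,  5/pi] 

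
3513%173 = 53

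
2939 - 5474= - 2535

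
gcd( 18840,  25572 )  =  12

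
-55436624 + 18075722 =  - 37360902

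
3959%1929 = 101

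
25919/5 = 5183 + 4/5 = 5183.80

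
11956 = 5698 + 6258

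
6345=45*141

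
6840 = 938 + 5902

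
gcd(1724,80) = 4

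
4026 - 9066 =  - 5040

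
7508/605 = 7508/605 = 12.41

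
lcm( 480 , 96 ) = 480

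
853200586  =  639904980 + 213295606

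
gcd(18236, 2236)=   4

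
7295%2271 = 482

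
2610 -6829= - 4219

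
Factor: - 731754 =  - 2^1*3^4*4517^1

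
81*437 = 35397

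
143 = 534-391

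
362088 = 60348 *6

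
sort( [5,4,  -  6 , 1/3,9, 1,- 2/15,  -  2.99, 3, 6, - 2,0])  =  [ - 6,- 2.99, -2,-2/15,0,1/3,1,3,4, 5, 6,9]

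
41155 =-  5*(  -  8231) 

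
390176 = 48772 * 8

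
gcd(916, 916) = 916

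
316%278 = 38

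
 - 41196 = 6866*( - 6)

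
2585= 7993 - 5408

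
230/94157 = 230/94157 = 0.00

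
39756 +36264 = 76020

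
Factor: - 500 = - 2^2*5^3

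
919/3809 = 919/3809 = 0.24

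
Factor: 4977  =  3^2 * 7^1*79^1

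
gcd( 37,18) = 1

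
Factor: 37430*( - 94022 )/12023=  - 2^2*5^1*11^( - 1 )*19^1*53^1*197^1 *887^1*1093^( - 1 ) = - 3519243460/12023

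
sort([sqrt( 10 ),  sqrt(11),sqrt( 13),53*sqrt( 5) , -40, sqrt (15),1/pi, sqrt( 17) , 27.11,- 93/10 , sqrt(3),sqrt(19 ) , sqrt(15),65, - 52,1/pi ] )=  [-52, - 40, - 93/10,1/pi, 1/pi,sqrt ( 3 ),sqrt(10),sqrt (11), sqrt(13), sqrt( 15), sqrt(15),sqrt(17), sqrt ( 19),27.11,65, 53*sqrt (5) ]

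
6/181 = 6/181 = 0.03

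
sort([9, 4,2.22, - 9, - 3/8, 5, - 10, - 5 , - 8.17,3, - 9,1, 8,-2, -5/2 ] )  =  [  -  10, - 9,  -  9, - 8.17,- 5,  -  5/2,-2, - 3/8,1,2.22 , 3,4,5,  8 , 9]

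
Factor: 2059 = 29^1*71^1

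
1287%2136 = 1287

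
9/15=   3/5  =  0.60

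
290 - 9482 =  - 9192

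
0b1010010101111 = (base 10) 5295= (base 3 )21021010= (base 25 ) 8bk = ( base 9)7233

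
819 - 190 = 629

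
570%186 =12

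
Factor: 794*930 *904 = 667531680=2^5*3^1*5^1*31^1*113^1*397^1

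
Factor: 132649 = 11^1*31^1 * 389^1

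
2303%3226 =2303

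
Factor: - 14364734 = - 2^1*7182367^1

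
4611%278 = 163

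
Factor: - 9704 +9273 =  -431= - 431^1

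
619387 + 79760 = 699147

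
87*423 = 36801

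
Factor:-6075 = -3^5*5^2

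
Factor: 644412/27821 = 2^2*3^1*43^( - 1 ) * 83^1 = 996/43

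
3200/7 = 457 + 1/7  =  457.14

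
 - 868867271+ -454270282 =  - 1323137553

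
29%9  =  2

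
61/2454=61/2454= 0.02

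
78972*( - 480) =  - 37906560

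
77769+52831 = 130600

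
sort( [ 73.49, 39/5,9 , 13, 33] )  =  [39/5, 9, 13,  33, 73.49 ] 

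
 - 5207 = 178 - 5385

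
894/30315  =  298/10105 = 0.03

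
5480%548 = 0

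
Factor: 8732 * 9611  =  2^2 *7^1 * 37^1*59^1*1373^1 = 83923252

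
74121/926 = 80 + 41/926 = 80.04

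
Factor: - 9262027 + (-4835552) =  - 3^1*431^1*10903^1 =- 14097579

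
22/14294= 11/7147= 0.00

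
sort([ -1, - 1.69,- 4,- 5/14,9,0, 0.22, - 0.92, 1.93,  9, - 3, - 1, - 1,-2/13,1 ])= [ - 4,  -  3, - 1.69 , - 1 , - 1, -1,-0.92,  -  5/14 , - 2/13, 0,0.22,  1,  1.93,9,9] 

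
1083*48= 51984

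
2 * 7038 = 14076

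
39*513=20007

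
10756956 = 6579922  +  4177034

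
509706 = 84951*6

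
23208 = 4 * 5802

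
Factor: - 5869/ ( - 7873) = 5869^1*7873^( - 1 )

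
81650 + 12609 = 94259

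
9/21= 3/7 =0.43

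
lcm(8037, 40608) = 771552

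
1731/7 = 247+2/7 =247.29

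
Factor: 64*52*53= 176384 = 2^8*13^1*53^1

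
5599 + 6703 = 12302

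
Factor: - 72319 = - 13^1*5563^1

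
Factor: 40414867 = 40414867^1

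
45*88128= 3965760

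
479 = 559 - 80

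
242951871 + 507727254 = 750679125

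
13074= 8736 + 4338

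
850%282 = 4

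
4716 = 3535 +1181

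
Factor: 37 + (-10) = 3^3  =  27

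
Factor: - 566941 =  -19^1*53^1*563^1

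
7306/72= 3653/36 = 101.47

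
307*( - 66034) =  - 20272438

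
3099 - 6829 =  - 3730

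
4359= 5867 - 1508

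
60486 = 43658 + 16828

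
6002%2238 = 1526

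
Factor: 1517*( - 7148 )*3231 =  - 35035400196 = - 2^2*3^2*37^1*41^1*359^1*1787^1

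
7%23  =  7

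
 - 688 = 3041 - 3729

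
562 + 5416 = 5978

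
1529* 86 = 131494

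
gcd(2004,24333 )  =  3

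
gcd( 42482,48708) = 22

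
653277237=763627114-110349877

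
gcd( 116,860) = 4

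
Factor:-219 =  - 3^1*73^1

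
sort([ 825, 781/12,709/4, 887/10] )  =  [ 781/12,887/10,709/4, 825] 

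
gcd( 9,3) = 3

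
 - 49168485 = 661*(-74385)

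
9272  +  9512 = 18784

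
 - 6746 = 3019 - 9765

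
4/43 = 4/43 =0.09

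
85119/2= 42559 +1/2  =  42559.50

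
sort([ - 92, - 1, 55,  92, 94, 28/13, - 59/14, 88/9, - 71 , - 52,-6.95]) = [ - 92, - 71, - 52,-6.95, - 59/14, - 1,28/13,88/9,55, 92,94 ] 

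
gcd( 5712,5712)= 5712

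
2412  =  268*9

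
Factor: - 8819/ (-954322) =2^ ( - 1)*379^( - 1 ) * 1259^( - 1)* 8819^1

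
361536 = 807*448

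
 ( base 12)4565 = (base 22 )FK9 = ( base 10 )7709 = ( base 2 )1111000011101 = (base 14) 2B49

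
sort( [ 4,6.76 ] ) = [4, 6.76 ] 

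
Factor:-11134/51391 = -2^1  *  17^ ( - 1)*19^1*293^1*3023^ (-1 ) 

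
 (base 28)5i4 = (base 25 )723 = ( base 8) 10514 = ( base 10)4428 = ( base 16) 114c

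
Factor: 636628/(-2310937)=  - 2^2*397^( -1)* 5821^( - 1)*159157^1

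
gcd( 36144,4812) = 12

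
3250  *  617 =2005250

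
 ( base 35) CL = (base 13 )27C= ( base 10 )441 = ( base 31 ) E7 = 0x1B9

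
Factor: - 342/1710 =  - 1/5 = - 5^( -1 ) 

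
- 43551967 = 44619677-88171644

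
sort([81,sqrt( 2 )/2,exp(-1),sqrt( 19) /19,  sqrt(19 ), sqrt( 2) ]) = [sqrt(19)/19,  exp( - 1), sqrt(2) /2,sqrt (2),sqrt( 19 ),81 ] 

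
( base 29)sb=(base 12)587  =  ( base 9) 1114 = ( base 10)823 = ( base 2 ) 1100110111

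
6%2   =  0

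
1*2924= 2924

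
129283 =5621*23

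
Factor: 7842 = 2^1 * 3^1*1307^1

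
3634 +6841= 10475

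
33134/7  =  33134/7 = 4733.43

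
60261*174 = 10485414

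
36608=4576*8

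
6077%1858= 503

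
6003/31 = 6003/31 = 193.65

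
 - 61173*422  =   - 25815006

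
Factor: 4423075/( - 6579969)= - 3^( - 1 ) * 5^2* 11^(-1)*17^(-1)*37^(- 1)*317^(-1)*176923^1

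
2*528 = 1056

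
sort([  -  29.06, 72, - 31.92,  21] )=[ - 31.92,  -  29.06, 21, 72]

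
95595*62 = 5926890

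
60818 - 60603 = 215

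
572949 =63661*9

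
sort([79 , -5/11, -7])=[ -7,-5/11,  79]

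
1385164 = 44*31481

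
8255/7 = 1179+2/7 = 1179.29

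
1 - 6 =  - 5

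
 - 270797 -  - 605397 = 334600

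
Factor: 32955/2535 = 13^1 = 13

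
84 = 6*14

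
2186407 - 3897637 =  - 1711230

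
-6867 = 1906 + -8773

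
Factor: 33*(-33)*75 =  - 3^3 * 5^2*11^2= - 81675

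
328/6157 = 328/6157 = 0.05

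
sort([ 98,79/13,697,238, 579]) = [ 79/13,98,238,579, 697 ] 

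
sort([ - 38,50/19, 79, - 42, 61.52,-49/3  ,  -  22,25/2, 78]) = [- 42,-38,-22, - 49/3, 50/19,25/2 , 61.52, 78, 79]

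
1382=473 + 909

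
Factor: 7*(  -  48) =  - 2^4*3^1*7^1 = - 336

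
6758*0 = 0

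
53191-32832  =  20359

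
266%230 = 36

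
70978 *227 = 16112006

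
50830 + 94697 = 145527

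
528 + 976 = 1504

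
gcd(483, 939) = 3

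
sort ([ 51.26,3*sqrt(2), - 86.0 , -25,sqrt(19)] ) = [-86.0, - 25,3*sqrt ( 2), sqrt(19),51.26] 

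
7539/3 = 2513 = 2513.00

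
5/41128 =5/41128 = 0.00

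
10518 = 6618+3900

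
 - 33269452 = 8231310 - 41500762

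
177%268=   177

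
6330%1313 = 1078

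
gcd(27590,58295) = 445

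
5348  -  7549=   -  2201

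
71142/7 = 10163 + 1/7  =  10163.14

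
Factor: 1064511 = 3^2*7^1 * 61^1*277^1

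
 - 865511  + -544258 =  - 1409769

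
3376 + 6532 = 9908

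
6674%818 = 130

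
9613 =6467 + 3146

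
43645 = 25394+18251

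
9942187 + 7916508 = 17858695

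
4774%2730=2044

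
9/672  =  3/224 = 0.01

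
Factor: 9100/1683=2^2 * 3^( - 2)*5^2*7^1*11^ ( - 1 )*13^1*17^(- 1) 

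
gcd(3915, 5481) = 783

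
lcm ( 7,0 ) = 0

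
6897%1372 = 37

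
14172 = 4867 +9305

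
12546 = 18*697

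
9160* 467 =4277720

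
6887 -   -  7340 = 14227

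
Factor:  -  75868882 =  - 2^1*37934441^1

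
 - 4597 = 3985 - 8582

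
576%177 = 45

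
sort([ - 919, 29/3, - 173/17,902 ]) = [ - 919,-173/17, 29/3, 902] 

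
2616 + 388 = 3004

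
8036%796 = 76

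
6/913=6/913 = 0.01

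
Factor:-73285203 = -3^1*67^1 * 149^1*2447^1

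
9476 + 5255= 14731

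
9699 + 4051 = 13750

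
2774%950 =874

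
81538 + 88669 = 170207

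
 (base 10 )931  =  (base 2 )1110100011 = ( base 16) 3A3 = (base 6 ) 4151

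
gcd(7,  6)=1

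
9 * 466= 4194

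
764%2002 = 764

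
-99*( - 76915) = 7614585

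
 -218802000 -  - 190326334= - 28475666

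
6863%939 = 290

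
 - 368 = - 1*368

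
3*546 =1638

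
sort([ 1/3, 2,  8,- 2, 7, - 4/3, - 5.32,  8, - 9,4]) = [ - 9, - 5.32 , - 2, - 4/3,  1/3,  2, 4, 7,  8, 8]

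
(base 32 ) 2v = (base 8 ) 137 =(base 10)95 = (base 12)7b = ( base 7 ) 164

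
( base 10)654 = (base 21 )1A3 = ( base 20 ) 1CE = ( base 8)1216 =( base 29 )MG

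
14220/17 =14220/17 =836.47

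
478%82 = 68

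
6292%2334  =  1624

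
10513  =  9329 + 1184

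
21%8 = 5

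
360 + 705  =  1065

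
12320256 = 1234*9984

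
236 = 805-569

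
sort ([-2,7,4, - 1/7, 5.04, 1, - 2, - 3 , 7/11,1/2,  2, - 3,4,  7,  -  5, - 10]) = [ - 10, - 5,-3, - 3  , - 2 , - 2, - 1/7 , 1/2,7/11, 1, 2,4,4,5.04,7,7]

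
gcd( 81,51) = 3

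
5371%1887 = 1597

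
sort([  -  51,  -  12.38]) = [ - 51, - 12.38]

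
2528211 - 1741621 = 786590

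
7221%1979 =1284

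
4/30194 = 2/15097 = 0.00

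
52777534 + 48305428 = 101082962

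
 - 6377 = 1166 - 7543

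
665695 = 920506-254811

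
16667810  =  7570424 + 9097386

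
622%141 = 58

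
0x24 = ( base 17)22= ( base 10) 36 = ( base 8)44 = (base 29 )17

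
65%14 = 9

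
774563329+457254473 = 1231817802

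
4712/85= 4712/85 =55.44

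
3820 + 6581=10401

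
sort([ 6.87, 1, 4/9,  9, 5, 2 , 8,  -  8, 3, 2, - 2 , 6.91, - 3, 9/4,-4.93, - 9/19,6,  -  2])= [ - 8, - 4.93,-3, - 2, - 2, - 9/19,4/9,1 , 2,2, 9/4,3 , 5, 6 , 6.87,  6.91, 8, 9]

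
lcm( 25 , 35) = 175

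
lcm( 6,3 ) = 6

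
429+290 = 719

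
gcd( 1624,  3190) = 58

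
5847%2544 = 759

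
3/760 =3/760 = 0.00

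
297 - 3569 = - 3272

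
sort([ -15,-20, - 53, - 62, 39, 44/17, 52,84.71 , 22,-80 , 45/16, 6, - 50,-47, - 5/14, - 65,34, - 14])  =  [ - 80, - 65, - 62, - 53, - 50, - 47 , - 20, - 15, - 14,-5/14,44/17,45/16,6, 22, 34, 39,52,84.71]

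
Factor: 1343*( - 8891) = - 17^2*79^1*523^1 = - 11940613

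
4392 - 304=4088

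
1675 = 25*67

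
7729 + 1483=9212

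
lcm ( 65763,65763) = 65763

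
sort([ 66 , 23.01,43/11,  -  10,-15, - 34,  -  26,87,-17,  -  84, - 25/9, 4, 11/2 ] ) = [-84, - 34, - 26,- 17,-15  , - 10, - 25/9, 43/11,4 , 11/2,23.01, 66,87]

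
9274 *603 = 5592222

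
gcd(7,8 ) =1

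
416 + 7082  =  7498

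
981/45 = 21 + 4/5 = 21.80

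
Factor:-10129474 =-2^1*59^1*85843^1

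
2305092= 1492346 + 812746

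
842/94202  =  421/47101 = 0.01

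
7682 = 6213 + 1469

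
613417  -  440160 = 173257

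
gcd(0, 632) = 632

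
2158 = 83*26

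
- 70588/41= - 1722 +14/41=- 1721.66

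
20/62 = 10/31  =  0.32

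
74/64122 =37/32061  =  0.00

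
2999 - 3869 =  - 870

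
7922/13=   7922/13 = 609.38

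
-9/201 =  - 3/67 =- 0.04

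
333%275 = 58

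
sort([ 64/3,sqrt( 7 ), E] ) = [sqrt(7),E,  64/3 ] 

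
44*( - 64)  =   - 2816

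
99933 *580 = 57961140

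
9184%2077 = 876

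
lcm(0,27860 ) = 0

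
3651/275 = 3651/275=13.28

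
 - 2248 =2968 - 5216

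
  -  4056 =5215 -9271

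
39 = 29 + 10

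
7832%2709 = 2414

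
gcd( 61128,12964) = 4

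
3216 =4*804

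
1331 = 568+763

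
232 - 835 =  - 603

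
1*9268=9268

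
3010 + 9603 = 12613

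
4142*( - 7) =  - 28994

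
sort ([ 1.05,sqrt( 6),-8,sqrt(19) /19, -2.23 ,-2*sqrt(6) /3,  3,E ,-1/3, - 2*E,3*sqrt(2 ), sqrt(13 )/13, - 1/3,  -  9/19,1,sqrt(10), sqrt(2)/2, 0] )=[ - 8,-2*E,  -  2.23, - 2*sqrt( 6) /3,-9/19, - 1/3,-1/3,0,sqrt( 19 )/19,sqrt( 13)/13, sqrt(2)/2, 1,  1.05, sqrt(6), E, 3, sqrt(10 ), 3 * sqrt(2) ]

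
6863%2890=1083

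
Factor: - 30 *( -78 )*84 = 196560=2^4*3^3 * 5^1*7^1*13^1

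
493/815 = 493/815  =  0.60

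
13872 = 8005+5867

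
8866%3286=2294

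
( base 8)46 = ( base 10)38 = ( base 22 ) 1g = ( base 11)35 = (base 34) 14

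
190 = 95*2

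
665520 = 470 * 1416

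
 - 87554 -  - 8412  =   - 79142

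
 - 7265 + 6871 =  - 394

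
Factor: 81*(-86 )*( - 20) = 139320  =  2^3*3^4*5^1*43^1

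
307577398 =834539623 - 526962225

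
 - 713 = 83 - 796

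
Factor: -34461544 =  - 2^3*13^1*23^1*14407^1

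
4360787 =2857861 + 1502926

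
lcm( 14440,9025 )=72200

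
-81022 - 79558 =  - 160580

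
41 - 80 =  - 39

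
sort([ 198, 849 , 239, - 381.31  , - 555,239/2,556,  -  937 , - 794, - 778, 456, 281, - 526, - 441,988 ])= [ - 937, - 794, - 778,-555, - 526,-441, - 381.31, 239/2, 198, 239, 281,456 , 556,849,988]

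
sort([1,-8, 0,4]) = [  -  8,0,1,4]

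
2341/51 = 45 + 46/51 = 45.90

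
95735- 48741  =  46994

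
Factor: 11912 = 2^3  *1489^1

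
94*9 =846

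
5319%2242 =835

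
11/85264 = 11/85264 = 0.00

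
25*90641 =2266025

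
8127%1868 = 655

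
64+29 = 93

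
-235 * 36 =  - 8460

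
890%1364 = 890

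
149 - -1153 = 1302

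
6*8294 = 49764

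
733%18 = 13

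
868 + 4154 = 5022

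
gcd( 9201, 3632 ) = 1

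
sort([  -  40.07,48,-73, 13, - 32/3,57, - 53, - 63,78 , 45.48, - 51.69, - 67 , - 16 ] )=[ - 73 ,  -  67, - 63, - 53, - 51.69, - 40.07,-16, - 32/3,13,45.48, 48,57, 78]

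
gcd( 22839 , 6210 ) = 69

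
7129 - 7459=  - 330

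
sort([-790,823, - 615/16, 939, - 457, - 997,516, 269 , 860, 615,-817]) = [ - 997 , - 817, - 790, - 457,-615/16, 269, 516, 615, 823, 860,939 ] 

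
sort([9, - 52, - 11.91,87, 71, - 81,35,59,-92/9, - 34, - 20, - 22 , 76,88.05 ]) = [ - 81, - 52,- 34, - 22, - 20, - 11.91,-92/9, 9, 35,59,71, 76 , 87, 88.05]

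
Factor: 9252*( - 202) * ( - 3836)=2^5*3^2*7^1*  101^1 * 137^1 * 257^1=7169115744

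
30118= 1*30118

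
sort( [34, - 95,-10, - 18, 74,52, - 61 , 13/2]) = [-95,-61, - 18, - 10,13/2, 34, 52,  74 ]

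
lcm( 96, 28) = 672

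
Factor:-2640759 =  - 3^1*11^1*43^1 *1861^1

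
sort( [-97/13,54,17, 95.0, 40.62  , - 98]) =[ - 98  , - 97/13 , 17, 40.62, 54, 95.0] 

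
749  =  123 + 626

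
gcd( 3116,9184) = 164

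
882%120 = 42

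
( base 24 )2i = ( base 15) 46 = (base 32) 22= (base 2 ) 1000010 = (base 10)66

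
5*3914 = 19570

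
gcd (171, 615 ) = 3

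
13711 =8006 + 5705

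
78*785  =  61230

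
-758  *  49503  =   - 37523274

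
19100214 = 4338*4403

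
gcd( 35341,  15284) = 1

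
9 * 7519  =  67671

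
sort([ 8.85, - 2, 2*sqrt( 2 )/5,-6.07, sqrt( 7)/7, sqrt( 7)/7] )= [-6.07, - 2, sqrt( 7)/7,sqrt ( 7)/7, 2 * sqrt( 2)/5,8.85]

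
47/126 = 47/126 = 0.37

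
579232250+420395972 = 999628222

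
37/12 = 37/12 = 3.08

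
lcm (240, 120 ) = 240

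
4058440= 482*8420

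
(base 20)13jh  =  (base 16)257D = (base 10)9597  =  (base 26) E53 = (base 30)AJR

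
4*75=300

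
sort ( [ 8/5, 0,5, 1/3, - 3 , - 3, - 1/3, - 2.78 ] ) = [ - 3,-3, - 2.78, - 1/3,0, 1/3, 8/5, 5]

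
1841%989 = 852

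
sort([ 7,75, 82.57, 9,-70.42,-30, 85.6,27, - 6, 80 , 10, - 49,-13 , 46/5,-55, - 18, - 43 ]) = [ - 70.42, - 55,-49, - 43, - 30 , - 18,  -  13, - 6, 7, 9,  46/5,10, 27, 75,80, 82.57,85.6]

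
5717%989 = 772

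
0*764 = 0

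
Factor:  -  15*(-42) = 2^1* 3^2*5^1 * 7^1=630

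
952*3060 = 2913120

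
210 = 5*42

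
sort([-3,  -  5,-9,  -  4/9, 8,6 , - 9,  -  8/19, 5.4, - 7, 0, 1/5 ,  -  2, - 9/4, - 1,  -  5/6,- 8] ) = [ - 9,  -  9 ,  -  8, - 7,  -  5,  -  3, - 9/4, - 2, - 1, - 5/6, - 4/9, - 8/19,  0, 1/5 , 5.4, 6 , 8 ]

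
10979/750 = 10979/750 = 14.64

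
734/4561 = 734/4561 = 0.16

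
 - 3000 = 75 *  ( - 40)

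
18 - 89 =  - 71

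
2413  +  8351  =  10764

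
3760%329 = 141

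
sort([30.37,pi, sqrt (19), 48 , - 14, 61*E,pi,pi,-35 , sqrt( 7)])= [ -35,-14 , sqrt( 7 ), pi,  pi,  pi, sqrt(19), 30.37,48, 61 * E]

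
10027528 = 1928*5201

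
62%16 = 14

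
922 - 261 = 661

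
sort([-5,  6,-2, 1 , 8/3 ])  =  [ - 5, - 2, 1, 8/3, 6] 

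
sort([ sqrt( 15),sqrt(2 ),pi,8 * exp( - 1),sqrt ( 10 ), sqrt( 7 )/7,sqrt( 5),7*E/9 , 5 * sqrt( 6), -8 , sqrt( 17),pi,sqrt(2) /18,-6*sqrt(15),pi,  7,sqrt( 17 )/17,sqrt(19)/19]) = [ - 6*sqrt( 15 ), - 8, sqrt(2) /18,sqrt ( 19)/19, sqrt( 17 )/17,sqrt( 7)/7,  sqrt( 2),7*E/9,sqrt(5 ),8*exp(  -  1),pi,pi,pi,sqrt(10),sqrt( 15 ), sqrt(17 ),7,5*sqrt( 6 )] 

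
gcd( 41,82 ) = 41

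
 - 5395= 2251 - 7646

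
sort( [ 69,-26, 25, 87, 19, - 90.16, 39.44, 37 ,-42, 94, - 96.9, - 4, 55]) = [ - 96.9,  -  90.16, -42, -26, - 4, 19, 25, 37 , 39.44, 55 , 69, 87, 94 ]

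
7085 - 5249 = 1836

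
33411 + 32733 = 66144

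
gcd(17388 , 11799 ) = 621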